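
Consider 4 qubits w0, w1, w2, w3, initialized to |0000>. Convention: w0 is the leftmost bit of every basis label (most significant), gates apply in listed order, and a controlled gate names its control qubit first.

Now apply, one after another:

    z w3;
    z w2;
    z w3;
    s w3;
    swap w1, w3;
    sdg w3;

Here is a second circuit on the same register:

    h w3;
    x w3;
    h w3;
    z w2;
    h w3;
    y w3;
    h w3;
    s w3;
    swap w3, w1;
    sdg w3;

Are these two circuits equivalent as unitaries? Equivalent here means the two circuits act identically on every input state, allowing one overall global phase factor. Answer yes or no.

No — the two circuits implement different unitaries, even allowing a global phase.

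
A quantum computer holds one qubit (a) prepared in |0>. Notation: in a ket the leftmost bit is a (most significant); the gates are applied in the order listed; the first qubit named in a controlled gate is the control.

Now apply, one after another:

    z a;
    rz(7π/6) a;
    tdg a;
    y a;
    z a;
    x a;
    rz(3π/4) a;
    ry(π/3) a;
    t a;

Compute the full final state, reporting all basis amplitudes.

After the circuit, the state carries amplitude sqrt(3)*exp(13*I*pi/24)/2 on |0>, exp(19*I*pi/24)/2 on |1>.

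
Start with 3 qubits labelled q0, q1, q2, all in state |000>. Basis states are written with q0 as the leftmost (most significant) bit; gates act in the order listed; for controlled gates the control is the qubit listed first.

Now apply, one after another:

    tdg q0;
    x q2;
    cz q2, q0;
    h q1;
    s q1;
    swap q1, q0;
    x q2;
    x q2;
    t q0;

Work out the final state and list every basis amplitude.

The resulting statevector has amplitude sqrt(2)/2 on |001>, sqrt(2)*exp(3*I*pi/4)/2 on |101>, and 0 on every other basis state.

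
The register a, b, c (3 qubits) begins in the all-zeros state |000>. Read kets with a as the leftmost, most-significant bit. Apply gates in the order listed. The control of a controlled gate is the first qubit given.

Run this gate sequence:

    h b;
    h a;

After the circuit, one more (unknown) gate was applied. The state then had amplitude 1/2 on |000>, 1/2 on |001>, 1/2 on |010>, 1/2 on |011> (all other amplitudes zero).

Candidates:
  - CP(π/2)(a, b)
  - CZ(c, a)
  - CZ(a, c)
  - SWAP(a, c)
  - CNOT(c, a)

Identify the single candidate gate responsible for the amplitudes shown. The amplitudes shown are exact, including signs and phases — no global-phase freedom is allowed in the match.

The applied gate was SWAP(a, c).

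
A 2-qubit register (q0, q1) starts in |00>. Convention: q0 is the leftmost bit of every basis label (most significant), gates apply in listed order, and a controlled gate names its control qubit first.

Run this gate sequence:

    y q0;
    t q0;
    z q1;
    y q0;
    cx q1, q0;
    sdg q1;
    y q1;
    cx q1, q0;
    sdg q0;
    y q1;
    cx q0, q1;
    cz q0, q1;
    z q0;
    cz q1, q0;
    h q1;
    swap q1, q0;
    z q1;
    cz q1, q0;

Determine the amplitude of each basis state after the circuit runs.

The resulting statevector has amplitude 0 on |00>, -sqrt(2)*exp(3*I*pi/4)/2 on |01>, 0 on |10>, -sqrt(2)*exp(3*I*pi/4)/2 on |11>.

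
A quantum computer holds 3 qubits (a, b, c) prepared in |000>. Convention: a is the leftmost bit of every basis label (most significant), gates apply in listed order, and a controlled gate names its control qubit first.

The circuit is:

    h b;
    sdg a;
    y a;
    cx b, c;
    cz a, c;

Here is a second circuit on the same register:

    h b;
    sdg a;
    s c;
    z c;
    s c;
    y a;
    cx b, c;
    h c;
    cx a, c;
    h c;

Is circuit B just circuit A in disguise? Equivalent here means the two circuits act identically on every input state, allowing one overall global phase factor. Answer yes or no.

Yes, they are equivalent — the unitaries differ by at most a global phase.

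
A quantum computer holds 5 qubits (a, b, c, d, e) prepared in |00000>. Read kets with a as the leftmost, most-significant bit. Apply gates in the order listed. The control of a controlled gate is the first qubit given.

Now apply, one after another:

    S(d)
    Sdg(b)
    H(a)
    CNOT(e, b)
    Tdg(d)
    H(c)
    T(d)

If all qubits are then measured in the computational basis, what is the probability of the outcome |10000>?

Outcome |10000> occurs with probability 1/4.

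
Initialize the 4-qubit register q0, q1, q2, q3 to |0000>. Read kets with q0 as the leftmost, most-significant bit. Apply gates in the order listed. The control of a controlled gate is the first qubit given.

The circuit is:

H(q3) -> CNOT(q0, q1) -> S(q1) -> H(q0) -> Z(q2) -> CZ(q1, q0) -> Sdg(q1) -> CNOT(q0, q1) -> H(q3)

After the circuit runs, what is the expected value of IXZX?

In the final state, IXZX has expectation 0.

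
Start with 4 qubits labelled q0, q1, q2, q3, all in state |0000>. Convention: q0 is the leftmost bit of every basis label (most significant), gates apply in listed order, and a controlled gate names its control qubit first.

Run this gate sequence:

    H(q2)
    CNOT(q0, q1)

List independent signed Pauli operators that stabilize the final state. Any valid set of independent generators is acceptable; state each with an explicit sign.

One valid set of independent stabilizer generators is +IIXI, +ZIII, +IZII, +IIIZ (any independent generating set of the same group is equally correct).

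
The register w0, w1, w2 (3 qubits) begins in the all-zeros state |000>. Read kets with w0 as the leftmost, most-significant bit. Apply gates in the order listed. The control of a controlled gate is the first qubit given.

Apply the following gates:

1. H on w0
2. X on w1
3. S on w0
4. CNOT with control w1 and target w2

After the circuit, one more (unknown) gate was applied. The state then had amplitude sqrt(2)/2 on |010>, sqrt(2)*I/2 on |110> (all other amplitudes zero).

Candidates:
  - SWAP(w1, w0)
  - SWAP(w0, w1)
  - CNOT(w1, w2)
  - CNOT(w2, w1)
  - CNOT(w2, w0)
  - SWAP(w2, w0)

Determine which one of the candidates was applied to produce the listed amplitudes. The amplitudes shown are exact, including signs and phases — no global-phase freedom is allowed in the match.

It was CNOT(w1, w2) that produced the state shown.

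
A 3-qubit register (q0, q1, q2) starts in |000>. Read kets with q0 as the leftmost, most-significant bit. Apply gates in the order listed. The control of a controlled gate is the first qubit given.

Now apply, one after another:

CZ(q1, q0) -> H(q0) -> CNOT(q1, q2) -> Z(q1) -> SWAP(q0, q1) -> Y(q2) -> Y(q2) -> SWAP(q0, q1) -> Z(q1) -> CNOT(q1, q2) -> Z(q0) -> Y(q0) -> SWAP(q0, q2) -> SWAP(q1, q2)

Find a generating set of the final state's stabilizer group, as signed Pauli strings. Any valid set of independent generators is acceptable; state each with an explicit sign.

The final state is stabilized by the group generated by +IXI, +ZII, +IIZ; other independent generating sets are equally valid.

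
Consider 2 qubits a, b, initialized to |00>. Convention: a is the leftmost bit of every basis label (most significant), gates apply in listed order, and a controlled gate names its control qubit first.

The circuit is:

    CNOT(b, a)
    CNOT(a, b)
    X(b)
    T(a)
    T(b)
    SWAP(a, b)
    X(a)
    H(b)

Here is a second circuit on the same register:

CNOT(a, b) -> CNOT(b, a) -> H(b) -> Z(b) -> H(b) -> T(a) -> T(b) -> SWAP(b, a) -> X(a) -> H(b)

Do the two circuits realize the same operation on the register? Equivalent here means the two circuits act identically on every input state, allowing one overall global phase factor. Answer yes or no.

No, they are not equivalent — no single phase factor reconciles the two unitaries.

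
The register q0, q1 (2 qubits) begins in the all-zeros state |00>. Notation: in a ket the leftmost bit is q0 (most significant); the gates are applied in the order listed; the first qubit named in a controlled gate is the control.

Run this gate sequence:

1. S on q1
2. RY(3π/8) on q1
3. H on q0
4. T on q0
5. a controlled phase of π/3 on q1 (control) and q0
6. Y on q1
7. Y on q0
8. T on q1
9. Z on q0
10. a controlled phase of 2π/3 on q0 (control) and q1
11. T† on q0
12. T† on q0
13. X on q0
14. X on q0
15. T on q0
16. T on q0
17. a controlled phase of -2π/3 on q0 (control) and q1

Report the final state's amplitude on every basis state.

The resulting statevector has amplitude -sqrt(2)*exp(7*I*pi/12)*sin(3*pi/16)/2 on |00>, sqrt(2)*I*cos(3*pi/16)/2 on |01>, -sqrt(2)*sin(3*pi/16)/2 on |10>, sqrt(2)*exp(I*pi/4)*cos(3*pi/16)/2 on |11>. Key observation: steps 10-17 multiply out to the identity, so the circuit reduces to the remaining gates.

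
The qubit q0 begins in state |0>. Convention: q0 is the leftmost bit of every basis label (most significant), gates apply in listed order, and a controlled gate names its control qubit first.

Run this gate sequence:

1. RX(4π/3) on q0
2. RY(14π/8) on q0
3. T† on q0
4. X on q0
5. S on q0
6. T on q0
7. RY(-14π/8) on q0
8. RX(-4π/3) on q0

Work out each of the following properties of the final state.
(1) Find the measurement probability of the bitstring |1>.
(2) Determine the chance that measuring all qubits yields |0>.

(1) Outcome |1> occurs with probability 1/4.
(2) A full measurement returns |0> with probability 3/4.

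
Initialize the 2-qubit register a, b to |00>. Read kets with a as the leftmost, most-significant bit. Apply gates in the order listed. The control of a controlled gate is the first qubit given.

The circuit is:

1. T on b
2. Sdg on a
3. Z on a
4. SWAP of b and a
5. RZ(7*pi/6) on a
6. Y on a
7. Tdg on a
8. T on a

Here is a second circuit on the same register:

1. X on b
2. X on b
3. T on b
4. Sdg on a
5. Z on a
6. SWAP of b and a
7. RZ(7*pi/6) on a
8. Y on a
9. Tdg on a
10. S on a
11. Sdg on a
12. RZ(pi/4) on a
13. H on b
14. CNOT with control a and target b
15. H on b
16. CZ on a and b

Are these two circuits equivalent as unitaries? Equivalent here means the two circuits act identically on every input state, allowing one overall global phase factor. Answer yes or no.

Yes, they are equivalent — the unitaries differ by at most a global phase.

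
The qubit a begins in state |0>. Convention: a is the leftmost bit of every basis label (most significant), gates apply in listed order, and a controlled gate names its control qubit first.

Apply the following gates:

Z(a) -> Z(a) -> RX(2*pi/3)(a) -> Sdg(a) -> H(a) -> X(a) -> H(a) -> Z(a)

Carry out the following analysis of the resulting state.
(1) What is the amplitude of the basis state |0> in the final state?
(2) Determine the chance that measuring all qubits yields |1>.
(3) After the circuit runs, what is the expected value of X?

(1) |0> carries amplitude 1/2 in the final state. Key observation: the block from step 5 through step 8 cancels to the identity and can be dropped.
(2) A full measurement returns |1> with probability 3/4.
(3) In the final state, X has expectation -sqrt(3)/2.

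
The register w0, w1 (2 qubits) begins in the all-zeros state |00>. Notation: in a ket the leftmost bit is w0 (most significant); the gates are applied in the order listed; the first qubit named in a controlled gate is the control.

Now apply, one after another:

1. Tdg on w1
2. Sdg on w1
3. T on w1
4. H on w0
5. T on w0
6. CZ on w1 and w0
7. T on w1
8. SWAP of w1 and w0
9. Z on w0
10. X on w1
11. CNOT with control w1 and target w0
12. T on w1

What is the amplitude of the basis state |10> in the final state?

The amplitude on |10> is 0.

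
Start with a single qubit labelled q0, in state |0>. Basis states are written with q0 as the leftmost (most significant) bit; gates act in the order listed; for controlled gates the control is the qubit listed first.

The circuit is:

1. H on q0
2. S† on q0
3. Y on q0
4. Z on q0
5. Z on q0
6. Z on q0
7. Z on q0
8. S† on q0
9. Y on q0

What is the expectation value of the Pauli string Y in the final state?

The observable Y averages to 0. Key observation: steps 4-7 multiply out to the identity, so the circuit reduces to the remaining gates.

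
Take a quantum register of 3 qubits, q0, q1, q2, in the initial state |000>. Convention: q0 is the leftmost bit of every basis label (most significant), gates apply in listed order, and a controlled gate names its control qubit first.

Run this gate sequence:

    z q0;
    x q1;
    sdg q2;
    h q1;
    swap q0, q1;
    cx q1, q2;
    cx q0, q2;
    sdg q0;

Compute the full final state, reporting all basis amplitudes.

The resulting statevector has amplitude sqrt(2)/2 on |000>, sqrt(2)*I/2 on |101>, and 0 on every other basis state.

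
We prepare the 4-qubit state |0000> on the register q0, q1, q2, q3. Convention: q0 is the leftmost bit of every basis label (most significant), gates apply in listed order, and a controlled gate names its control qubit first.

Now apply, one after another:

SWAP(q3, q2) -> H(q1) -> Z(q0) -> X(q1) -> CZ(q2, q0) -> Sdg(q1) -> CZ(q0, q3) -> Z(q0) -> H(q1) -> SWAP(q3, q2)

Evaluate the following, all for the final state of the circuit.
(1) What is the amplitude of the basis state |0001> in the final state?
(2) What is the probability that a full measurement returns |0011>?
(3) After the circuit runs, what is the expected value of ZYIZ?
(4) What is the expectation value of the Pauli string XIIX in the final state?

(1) |0001> carries amplitude 0 in the final state.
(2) A full measurement returns |0011> with probability 0.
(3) The expectation value of ZYIZ is 1.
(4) The expectation value of XIIX is 0.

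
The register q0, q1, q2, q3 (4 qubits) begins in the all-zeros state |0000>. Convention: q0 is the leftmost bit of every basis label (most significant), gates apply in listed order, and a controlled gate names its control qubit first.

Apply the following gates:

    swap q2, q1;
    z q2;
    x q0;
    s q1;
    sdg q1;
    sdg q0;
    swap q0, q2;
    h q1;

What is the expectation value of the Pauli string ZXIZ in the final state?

In the final state, ZXIZ has expectation 1. Key observation: steps 4-5 multiply out to the identity, so the circuit reduces to the remaining gates.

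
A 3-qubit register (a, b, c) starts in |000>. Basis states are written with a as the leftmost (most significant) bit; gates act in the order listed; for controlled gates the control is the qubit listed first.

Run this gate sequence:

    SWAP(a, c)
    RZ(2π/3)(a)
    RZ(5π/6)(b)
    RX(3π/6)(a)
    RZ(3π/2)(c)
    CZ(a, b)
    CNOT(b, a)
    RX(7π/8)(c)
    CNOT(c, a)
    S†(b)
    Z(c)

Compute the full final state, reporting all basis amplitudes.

The final amplitudes are sqrt(2)*I*sin(pi/16)/2 on |000>, sqrt(2)*I*cos(pi/16)/2 on |001>, 0 on |010>, 0 on |011>, sqrt(2)*sin(pi/16)/2 on |100>, -sqrt(2)*cos(pi/16)/2 on |101>, 0 on |110>, 0 on |111>.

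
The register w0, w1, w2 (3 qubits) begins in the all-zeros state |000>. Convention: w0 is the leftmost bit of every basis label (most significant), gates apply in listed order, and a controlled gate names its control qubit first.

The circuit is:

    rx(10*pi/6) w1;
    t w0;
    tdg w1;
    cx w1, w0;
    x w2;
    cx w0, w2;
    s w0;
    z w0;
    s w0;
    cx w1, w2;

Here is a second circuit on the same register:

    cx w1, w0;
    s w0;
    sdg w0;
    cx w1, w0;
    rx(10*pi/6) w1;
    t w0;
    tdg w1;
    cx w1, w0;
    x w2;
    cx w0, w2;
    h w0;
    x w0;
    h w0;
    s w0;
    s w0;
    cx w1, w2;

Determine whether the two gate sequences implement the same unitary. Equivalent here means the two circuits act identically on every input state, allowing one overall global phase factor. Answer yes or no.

Yes, they are equivalent — the unitaries differ by at most a global phase.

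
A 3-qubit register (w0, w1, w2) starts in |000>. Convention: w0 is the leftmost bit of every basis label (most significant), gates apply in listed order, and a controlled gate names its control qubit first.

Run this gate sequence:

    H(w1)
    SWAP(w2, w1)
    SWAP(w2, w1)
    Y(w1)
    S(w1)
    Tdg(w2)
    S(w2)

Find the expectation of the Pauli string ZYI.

The observable ZYI averages to -1.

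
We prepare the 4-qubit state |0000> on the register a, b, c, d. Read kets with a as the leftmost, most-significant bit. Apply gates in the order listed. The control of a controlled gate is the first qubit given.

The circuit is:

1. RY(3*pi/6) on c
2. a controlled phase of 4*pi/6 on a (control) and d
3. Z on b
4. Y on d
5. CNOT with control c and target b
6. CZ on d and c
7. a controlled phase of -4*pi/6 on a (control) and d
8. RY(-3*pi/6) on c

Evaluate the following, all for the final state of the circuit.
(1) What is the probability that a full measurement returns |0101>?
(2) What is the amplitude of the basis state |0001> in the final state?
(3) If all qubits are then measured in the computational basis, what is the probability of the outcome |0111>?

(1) The probability of measuring |0101> is 1/4.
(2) |0001> carries amplitude I/2 in the final state.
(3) A full measurement returns |0111> with probability 1/4.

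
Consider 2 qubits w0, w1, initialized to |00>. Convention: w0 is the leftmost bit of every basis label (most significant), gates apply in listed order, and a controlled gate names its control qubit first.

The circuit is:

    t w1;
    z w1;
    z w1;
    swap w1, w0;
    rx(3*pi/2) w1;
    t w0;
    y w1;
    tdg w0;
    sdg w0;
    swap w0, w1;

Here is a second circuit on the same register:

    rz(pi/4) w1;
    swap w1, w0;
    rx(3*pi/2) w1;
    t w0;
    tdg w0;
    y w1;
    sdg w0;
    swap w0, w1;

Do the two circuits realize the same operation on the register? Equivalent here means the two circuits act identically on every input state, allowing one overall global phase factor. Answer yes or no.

Yes — the two circuits implement the same unitary up to a global phase.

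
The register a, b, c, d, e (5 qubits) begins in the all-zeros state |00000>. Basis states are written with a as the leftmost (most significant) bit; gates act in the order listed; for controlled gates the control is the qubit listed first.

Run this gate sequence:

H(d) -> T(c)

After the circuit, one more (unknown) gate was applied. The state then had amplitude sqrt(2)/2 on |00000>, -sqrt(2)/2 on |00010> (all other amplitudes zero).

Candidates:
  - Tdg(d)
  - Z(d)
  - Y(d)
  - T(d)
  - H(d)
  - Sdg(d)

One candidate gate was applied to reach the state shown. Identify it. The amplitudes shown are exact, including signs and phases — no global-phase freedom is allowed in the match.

It was Z(d) that produced the state shown.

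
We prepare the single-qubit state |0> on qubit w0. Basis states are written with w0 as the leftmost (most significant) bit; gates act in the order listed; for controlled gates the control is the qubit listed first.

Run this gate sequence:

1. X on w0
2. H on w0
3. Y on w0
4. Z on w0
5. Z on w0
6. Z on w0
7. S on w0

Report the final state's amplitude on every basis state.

The resulting statevector has amplitude sqrt(2)*I/2 on |0>, sqrt(2)/2 on |1>.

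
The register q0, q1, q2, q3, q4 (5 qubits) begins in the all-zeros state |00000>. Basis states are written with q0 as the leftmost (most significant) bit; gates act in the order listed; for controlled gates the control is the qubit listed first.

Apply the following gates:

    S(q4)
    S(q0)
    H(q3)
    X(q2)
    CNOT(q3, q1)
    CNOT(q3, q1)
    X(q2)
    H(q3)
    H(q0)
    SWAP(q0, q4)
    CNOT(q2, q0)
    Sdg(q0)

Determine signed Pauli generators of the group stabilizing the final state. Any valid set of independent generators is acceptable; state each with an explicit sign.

One valid set of independent stabilizer generators is +IIIIX, +ZIIII, +IZIII, +IIZII, +IIIZI (any independent generating set of the same group is equally correct). Key observation: steps 3-8 multiply out to the identity, so the circuit reduces to the remaining gates.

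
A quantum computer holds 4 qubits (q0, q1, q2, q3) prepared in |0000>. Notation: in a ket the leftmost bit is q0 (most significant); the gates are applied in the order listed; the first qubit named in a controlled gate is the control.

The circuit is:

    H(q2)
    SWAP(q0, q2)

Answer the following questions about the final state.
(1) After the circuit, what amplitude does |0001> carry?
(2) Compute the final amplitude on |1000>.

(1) The amplitude on |0001> is 0.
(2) The amplitude on |1000> is sqrt(2)/2.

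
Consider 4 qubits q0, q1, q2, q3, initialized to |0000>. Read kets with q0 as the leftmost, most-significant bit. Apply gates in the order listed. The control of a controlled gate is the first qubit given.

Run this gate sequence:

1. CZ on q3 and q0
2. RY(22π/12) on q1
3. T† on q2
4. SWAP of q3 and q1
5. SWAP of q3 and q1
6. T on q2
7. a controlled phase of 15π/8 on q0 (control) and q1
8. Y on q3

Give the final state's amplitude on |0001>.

The amplitude on |0001> is I*(-sqrt(6) - sqrt(2))/4. Key observation: gates 3-6 undo each other exactly, leaving only the rest of the circuit to track.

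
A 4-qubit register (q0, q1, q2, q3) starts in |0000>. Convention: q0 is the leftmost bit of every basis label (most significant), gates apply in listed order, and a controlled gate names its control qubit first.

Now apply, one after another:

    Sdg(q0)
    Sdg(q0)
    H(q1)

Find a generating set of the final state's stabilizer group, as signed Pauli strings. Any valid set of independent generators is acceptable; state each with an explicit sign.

The final state is stabilized by the group generated by +IXII, +ZIII, +IIZI, +IIIZ; other independent generating sets are equally valid.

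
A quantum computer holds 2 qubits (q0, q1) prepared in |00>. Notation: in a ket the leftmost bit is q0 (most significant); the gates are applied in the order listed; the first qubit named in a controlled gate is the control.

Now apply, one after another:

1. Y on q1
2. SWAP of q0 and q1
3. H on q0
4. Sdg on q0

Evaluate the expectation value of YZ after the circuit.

In the final state, YZ has expectation 1.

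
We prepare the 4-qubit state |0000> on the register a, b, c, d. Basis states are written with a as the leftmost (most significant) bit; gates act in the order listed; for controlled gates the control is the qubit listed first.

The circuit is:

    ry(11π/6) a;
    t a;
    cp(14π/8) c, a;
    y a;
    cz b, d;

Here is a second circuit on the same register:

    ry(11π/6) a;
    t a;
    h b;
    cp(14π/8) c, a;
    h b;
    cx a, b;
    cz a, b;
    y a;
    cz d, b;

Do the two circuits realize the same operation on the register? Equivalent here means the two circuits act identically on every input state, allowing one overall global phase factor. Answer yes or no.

No: there is an input state on which the two circuits produce genuinely different outputs (not merely differing by a phase).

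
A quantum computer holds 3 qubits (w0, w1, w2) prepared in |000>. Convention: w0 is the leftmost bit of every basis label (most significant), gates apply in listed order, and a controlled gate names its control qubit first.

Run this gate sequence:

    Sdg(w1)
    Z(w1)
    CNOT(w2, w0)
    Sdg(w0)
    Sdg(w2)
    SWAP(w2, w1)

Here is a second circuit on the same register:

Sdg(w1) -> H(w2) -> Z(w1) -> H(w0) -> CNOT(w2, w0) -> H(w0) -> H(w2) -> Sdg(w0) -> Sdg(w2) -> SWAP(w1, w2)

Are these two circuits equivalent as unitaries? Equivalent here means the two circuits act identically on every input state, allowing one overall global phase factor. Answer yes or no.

No — the two circuits implement different unitaries, even allowing a global phase.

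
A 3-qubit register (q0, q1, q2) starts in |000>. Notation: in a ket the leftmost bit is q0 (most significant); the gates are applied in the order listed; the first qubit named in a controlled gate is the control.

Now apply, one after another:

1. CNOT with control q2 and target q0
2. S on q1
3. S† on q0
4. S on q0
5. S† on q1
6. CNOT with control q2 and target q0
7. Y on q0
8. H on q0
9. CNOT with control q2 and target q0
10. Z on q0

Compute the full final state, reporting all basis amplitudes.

The resulting statevector has amplitude sqrt(2)*I/2 on |000>, sqrt(2)*I/2 on |100>, and 0 on every other basis state.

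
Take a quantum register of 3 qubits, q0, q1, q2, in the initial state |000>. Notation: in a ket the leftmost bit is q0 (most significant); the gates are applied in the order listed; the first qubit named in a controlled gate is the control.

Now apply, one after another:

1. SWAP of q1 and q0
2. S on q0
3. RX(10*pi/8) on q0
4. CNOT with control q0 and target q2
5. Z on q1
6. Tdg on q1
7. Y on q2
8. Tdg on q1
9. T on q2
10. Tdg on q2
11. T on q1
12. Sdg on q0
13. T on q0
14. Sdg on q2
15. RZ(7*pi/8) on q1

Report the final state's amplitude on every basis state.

After the circuit, the state carries amplitude sqrt(2 - sqrt(2))*exp(9*I*pi/16)/2 on |001>, sqrt(sqrt(2) + 2)*exp(5*I*pi/16)/2 on |100>, and 0 on every other basis state. Key observation: steps 8-11 multiply out to the identity, so the circuit reduces to the remaining gates.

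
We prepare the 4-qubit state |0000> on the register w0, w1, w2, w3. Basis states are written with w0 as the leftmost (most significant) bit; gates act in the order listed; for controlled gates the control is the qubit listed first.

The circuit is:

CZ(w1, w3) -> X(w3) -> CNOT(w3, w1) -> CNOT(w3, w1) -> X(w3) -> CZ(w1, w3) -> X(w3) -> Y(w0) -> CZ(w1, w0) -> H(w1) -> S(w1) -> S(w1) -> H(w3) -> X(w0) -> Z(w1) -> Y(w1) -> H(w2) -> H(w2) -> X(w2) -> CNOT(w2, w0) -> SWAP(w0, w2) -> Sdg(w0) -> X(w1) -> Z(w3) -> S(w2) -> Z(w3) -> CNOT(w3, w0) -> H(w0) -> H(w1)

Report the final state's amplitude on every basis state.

The resulting statevector has amplitude -1/2 on |0110>, 1/2 on |0111>, 1/2 on |1110>, 1/2 on |1111>, and 0 on every other basis state. Key observation: the block from step 1 through step 6 cancels to the identity and can be dropped.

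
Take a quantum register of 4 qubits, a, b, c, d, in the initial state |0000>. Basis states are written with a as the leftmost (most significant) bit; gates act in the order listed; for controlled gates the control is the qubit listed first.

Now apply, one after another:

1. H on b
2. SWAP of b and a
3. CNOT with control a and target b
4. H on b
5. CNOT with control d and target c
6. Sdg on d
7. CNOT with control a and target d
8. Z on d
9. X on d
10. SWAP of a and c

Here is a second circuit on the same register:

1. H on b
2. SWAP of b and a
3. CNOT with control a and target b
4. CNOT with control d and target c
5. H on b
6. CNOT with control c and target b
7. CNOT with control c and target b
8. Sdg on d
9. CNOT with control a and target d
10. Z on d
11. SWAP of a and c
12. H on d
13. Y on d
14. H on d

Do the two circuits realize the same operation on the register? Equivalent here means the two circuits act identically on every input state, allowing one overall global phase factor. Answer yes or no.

No, they are not equivalent — no single phase factor reconciles the two unitaries.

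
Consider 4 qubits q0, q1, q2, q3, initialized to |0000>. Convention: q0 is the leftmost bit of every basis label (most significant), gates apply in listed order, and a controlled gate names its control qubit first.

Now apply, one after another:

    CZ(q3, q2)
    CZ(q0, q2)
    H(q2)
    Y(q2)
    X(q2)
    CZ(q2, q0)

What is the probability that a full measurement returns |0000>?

Outcome |0000> occurs with probability 1/2.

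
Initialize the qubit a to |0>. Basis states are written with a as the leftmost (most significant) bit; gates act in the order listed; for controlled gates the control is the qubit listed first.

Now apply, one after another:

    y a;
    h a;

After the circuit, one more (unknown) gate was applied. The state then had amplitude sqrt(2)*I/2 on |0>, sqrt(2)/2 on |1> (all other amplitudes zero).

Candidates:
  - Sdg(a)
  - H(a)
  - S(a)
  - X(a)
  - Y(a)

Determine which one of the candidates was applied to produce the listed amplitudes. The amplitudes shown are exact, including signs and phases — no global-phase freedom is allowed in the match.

The applied gate was S(a).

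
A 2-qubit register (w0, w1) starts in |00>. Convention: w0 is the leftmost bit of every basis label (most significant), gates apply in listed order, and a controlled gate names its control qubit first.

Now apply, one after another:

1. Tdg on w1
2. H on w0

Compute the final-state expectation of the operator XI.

The observable XI averages to 1.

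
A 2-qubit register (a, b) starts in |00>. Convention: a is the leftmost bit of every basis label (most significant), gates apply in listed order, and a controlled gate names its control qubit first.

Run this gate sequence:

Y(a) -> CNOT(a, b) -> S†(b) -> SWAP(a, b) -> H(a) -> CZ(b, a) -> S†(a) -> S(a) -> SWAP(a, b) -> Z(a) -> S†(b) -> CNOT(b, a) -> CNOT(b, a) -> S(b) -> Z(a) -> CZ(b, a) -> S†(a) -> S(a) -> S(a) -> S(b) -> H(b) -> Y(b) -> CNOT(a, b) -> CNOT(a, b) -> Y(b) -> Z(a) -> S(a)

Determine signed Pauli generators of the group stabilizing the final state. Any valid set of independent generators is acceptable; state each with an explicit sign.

One valid set of independent stabilizer generators is +IY, -ZI (any independent generating set of the same group is equally correct). Key observation: gates 10-15 undo each other exactly, leaving only the rest of the circuit to track.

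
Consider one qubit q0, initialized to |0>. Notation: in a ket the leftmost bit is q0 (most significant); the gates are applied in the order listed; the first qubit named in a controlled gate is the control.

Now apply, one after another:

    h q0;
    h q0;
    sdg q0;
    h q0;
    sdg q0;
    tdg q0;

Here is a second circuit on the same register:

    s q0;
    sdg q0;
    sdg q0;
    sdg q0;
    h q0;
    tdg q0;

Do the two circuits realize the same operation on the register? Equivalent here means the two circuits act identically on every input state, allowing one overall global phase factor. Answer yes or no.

No, they are not equivalent — no single phase factor reconciles the two unitaries.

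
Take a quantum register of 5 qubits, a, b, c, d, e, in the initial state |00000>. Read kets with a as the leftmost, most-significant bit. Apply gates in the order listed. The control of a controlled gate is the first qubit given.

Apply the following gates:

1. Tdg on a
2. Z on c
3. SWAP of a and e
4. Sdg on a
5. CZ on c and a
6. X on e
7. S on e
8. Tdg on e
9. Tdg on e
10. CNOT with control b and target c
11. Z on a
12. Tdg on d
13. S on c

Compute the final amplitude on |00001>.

The amplitude on |00001> is 1.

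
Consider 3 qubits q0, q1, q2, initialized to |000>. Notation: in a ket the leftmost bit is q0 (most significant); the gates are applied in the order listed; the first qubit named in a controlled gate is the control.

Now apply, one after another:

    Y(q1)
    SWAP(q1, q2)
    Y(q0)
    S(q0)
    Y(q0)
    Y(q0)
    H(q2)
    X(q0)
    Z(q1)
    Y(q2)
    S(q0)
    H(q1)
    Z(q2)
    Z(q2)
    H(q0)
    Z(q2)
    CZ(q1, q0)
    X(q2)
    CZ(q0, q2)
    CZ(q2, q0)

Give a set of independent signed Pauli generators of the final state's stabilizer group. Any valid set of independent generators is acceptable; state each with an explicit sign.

The final state is stabilized by the group generated by +XZI, +ZXI, -IIX; other independent generating sets are equally valid.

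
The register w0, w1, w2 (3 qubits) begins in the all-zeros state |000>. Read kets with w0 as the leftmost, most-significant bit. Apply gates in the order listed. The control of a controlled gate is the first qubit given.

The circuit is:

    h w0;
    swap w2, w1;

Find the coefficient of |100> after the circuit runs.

The final state's coefficient on |100> equals sqrt(2)/2.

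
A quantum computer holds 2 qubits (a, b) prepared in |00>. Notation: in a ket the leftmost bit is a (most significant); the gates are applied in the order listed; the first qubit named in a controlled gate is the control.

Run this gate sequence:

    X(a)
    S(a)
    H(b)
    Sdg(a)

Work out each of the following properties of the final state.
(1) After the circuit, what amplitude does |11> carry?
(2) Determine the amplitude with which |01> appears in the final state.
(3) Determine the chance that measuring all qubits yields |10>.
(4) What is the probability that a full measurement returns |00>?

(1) The amplitude on |11> is sqrt(2)/2.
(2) The amplitude on |01> is 0.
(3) The probability of measuring |10> is 1/2.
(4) Outcome |00> occurs with probability 0.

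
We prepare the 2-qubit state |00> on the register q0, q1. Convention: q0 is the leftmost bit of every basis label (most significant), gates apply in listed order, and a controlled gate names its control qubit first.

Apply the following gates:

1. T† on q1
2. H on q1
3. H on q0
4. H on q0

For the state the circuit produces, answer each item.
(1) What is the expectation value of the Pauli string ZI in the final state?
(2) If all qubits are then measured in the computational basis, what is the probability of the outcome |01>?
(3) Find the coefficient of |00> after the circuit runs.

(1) The expectation value of ZI is 1. Key observation: gates 3-4 undo each other exactly, leaving only the rest of the circuit to track.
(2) A full measurement returns |01> with probability 1/2.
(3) |00> carries amplitude sqrt(2)/2 in the final state.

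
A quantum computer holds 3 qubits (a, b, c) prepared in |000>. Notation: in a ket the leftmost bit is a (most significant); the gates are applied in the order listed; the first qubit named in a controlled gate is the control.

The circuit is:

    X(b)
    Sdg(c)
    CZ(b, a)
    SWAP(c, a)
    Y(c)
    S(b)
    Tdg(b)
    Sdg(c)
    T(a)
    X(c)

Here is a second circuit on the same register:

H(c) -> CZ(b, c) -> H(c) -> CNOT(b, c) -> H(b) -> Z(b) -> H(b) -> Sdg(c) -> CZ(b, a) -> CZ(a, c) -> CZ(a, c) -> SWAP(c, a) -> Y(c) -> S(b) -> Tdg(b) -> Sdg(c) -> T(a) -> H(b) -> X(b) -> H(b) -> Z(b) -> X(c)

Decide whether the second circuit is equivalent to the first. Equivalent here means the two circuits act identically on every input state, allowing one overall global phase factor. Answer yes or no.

Yes: on every input state the two circuits agree up to one overall phase factor.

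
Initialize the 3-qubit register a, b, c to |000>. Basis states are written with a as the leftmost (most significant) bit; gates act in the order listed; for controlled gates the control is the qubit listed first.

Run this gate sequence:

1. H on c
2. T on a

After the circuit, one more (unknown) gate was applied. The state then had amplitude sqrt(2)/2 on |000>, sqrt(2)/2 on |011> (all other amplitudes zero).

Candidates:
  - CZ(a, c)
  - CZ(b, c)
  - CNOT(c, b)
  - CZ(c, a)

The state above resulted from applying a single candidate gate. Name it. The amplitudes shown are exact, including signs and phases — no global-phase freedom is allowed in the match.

The unique candidate consistent with the amplitudes is CNOT(c, b).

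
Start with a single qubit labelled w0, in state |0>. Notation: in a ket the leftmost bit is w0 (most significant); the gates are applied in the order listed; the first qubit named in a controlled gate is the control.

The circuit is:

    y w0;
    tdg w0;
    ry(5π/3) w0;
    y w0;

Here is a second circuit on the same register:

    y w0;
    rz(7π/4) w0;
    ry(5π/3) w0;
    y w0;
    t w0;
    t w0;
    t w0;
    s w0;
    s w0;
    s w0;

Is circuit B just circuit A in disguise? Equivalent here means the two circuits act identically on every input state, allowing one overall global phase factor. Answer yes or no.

No: there is an input state on which the two circuits produce genuinely different outputs (not merely differing by a phase).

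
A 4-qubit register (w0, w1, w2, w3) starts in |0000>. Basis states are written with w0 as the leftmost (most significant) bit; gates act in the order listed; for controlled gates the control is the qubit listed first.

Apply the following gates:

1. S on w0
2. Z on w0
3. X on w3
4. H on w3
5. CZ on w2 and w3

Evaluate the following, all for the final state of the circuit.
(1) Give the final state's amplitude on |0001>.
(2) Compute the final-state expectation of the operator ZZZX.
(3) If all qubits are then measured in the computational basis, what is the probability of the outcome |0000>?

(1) The final state's coefficient on |0001> equals -sqrt(2)/2.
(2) The observable ZZZX averages to -1.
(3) Outcome |0000> occurs with probability 1/2.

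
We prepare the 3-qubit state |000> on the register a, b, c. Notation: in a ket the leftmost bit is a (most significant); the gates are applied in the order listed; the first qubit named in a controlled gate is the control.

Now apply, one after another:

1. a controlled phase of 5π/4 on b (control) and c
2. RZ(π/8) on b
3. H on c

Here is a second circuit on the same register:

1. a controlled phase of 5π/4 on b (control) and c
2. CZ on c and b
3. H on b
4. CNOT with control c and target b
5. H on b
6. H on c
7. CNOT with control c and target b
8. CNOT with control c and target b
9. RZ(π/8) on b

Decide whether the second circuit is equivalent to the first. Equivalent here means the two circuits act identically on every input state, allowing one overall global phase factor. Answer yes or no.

Yes: on every input state the two circuits agree up to one overall phase factor.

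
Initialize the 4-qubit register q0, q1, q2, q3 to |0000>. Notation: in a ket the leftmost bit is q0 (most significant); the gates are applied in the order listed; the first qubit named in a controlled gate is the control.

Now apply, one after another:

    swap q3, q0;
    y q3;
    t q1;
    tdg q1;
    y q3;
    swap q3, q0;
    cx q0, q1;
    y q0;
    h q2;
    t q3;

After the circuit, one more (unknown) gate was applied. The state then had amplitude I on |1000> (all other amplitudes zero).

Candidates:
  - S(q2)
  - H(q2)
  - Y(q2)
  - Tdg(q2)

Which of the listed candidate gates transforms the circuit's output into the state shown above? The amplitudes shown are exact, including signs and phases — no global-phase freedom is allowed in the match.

The applied gate was H(q2). Key observation: the block from step 1 through step 6 cancels to the identity and can be dropped.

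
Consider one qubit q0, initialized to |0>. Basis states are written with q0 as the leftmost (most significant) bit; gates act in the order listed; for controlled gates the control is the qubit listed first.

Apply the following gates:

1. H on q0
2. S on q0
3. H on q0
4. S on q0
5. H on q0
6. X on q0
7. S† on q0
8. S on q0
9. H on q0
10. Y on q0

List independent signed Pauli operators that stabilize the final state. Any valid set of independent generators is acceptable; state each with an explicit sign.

One valid set of independent stabilizer generators is +X (any independent generating set of the same group is equally correct).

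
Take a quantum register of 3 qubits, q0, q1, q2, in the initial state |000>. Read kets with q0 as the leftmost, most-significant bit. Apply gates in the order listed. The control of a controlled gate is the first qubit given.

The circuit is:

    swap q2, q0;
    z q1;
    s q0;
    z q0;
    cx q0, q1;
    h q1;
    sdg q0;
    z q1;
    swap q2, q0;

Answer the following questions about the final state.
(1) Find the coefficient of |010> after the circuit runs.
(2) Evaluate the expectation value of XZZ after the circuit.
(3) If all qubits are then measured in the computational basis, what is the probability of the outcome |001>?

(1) |010> carries amplitude -sqrt(2)/2 in the final state.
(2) In the final state, XZZ has expectation 0.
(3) The probability of measuring |001> is 0.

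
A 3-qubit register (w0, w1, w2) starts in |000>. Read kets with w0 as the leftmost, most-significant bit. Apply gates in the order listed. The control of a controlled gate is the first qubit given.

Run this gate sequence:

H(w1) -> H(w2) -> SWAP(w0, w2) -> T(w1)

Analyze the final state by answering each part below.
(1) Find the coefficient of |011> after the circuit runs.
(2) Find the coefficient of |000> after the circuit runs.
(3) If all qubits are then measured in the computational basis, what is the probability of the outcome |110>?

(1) The final state's coefficient on |011> equals 0.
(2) |000> carries amplitude 1/2 in the final state.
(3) Outcome |110> occurs with probability 1/4.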